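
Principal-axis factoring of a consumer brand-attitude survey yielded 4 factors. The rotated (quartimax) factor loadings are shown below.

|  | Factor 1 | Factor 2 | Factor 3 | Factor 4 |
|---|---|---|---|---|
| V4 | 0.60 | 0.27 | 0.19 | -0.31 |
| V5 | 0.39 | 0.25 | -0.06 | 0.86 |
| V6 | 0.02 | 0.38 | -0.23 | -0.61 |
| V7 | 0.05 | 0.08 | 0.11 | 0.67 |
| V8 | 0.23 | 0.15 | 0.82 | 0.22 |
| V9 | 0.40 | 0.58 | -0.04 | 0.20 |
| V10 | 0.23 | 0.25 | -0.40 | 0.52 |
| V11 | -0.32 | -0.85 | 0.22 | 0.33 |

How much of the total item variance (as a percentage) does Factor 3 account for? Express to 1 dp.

12.3%

SS loadings for Factor 3 = 0.19² + (-0.06)² + (-0.23)² + 0.11² + 0.82² + (-0.04)² + (-0.40)² + 0.22² = 0.9871
With 8 standardized items, total variance = 8. Proportion = 0.9871/8 = 0.1234 → 12.34%.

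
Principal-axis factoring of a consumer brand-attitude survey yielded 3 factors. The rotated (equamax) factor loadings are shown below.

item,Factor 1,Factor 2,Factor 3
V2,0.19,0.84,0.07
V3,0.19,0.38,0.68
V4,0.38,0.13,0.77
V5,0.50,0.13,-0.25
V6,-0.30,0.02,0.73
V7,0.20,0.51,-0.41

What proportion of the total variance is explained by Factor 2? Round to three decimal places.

SS loadings for Factor 2 = 0.84² + 0.38² + 0.13² + 0.13² + 0.02² + 0.51² = 1.1443
Proportion of variance = 1.1443 / 6 = 0.1907.

0.191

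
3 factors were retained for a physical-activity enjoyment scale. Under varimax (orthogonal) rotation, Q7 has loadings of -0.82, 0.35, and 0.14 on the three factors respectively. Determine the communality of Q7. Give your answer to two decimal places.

h² = (-0.82)² + 0.35² + 0.14² = 0.6724 + 0.1225 + 0.0196 = 0.8145

0.81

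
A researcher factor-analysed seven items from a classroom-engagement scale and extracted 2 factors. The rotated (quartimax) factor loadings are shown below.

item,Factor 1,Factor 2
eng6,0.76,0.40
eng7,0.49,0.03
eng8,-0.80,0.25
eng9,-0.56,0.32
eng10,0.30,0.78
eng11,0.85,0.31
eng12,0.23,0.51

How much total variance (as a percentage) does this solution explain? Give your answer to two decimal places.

56.10%

SS loadings by factor: 2.6367, 1.2904; total = 3.9271.
Total variance with 7 standardized items is 7, so the solution explains 3.9271/7 = 0.5610 = 56.10%.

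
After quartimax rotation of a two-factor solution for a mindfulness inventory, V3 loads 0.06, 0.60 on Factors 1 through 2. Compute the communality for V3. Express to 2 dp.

h² = 0.06² + 0.60² = 0.0036 + 0.3600 = 0.3636

0.36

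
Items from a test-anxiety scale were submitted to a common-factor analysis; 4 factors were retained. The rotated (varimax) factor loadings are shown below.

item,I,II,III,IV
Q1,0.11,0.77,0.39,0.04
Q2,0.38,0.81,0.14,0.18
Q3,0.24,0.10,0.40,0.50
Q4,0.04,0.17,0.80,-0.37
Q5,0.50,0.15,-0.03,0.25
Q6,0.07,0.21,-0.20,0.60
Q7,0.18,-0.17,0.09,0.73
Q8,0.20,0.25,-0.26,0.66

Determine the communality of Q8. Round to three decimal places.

h² = 0.20² + 0.25² + (-0.26)² + 0.66² = 0.0400 + 0.0625 + 0.0676 + 0.4356 = 0.6057

0.606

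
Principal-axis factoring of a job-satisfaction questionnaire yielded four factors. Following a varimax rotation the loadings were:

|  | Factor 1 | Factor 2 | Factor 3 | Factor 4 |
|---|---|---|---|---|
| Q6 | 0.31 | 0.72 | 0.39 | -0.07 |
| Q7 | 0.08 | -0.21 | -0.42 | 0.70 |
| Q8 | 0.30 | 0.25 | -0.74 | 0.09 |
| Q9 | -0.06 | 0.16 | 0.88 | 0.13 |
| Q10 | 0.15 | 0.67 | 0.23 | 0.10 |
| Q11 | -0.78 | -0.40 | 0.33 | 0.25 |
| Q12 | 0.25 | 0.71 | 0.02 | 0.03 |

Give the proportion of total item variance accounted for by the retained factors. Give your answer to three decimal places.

0.723

Communalities: 0.7715, 0.7169, 0.7082, 0.8205, 0.5343, 0.9398, 0.5679; Σh² = 5.0591.
Total variance with 7 standardized items is 7, so the solution explains 5.0591/7 = 0.7227.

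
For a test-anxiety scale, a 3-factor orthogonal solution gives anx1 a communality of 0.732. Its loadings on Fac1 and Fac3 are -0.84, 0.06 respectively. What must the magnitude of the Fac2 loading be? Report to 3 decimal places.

Under orthogonal rotation h² = Σλ², so λ_Fac2² = h² − (0.7092) = 0.732 − 0.7092 = 0.0228.
|λ| = √0.0228 = 0.1510.

0.151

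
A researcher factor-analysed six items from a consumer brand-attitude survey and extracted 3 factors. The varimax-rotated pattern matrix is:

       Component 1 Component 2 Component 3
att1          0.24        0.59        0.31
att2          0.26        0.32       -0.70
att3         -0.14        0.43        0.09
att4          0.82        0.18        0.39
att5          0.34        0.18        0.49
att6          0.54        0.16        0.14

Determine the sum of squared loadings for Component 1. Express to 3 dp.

SS loadings for Component 1 = 0.24² + 0.26² + (-0.14)² + 0.82² + 0.34² + 0.54² = 0.0576 + 0.0676 + 0.0196 + 0.6724 + 0.1156 + 0.2916 = 1.2244

1.224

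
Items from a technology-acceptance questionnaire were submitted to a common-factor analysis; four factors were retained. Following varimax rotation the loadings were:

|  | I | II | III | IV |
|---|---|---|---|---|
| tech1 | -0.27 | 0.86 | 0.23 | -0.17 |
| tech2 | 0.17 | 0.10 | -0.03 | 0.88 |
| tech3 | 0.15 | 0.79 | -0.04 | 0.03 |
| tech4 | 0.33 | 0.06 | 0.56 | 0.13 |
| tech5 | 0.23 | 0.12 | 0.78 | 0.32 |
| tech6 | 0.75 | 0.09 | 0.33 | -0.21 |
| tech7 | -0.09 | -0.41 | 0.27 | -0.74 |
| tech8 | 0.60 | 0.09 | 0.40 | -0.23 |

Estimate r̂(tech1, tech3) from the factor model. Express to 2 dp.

r̂ = Σ λ_i·λ_j across factors = (-0.27)(0.15) + (0.86)(0.79) + (0.23)(-0.04) + (-0.17)(0.03)
  = -0.0405 +0.6794 -0.0092 -0.0051 = 0.6246

0.62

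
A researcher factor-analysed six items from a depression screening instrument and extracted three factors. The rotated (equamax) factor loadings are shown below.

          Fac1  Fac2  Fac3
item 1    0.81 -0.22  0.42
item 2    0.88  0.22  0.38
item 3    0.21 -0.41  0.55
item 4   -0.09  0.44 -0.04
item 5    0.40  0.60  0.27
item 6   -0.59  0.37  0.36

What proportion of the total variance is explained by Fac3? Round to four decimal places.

SS loadings for Fac3 = 0.42² + 0.38² + 0.55² + (-0.04)² + 0.27² + 0.36² = 0.8274
Proportion of variance = 0.8274 / 6 = 0.1379.

0.1379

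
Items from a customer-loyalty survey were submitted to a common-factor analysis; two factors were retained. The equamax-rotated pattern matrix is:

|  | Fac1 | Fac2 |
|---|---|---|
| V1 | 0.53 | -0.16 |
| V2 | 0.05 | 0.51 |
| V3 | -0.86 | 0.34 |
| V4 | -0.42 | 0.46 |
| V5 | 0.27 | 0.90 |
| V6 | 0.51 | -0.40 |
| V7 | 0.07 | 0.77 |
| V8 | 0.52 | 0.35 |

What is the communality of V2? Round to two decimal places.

0.26

h² = 0.05² + 0.51² = 0.0025 + 0.2601 = 0.2626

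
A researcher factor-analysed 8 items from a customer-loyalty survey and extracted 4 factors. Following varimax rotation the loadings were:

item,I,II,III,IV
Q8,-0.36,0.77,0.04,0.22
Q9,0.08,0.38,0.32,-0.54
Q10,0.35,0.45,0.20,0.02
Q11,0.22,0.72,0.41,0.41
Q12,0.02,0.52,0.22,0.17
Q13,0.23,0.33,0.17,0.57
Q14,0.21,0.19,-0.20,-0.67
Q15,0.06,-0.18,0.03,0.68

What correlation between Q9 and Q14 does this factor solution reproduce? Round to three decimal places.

0.387

r̂ = Σ λ_i·λ_j across factors = (0.08)(0.21) + (0.38)(0.19) + (0.32)(-0.20) + (-0.54)(-0.67)
  = +0.0168 +0.0722 -0.0640 +0.3618 = 0.3868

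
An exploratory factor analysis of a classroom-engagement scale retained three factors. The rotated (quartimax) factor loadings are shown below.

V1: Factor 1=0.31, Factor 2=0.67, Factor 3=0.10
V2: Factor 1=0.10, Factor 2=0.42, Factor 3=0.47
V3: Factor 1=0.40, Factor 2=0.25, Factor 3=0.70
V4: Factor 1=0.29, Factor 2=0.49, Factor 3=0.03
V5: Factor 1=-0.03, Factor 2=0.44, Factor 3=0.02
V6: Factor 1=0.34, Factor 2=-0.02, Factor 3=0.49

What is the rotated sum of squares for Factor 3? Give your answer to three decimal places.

0.962

SS loadings for Factor 3 = 0.10² + 0.47² + 0.70² + 0.03² + 0.02² + 0.49² = 0.0100 + 0.2209 + 0.4900 + 0.0009 + 0.0004 + 0.2401 = 0.9623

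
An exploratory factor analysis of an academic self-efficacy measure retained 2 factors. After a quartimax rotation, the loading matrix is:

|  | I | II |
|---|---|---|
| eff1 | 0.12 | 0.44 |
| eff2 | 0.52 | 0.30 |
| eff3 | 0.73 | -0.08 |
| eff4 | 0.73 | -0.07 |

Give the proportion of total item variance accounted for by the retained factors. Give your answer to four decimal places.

Communalities: 0.2080, 0.3604, 0.5393, 0.5378; Σh² = 1.6455.
Total variance with 4 standardized items is 4, so the solution explains 1.6455/4 = 0.4114.

0.4114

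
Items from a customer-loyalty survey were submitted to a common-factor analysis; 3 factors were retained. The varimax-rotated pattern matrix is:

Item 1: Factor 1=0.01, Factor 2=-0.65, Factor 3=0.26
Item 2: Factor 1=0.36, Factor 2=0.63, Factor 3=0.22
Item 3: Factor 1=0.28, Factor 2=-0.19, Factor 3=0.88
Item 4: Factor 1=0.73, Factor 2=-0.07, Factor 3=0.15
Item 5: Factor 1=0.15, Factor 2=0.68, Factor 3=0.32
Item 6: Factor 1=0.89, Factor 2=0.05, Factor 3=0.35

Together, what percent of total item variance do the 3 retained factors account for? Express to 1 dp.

67.0%

SS loadings by factor: 1.5556, 1.3253, 1.1378; total = 4.0187.
Total variance with 6 standardized items is 6, so the solution explains 4.0187/6 = 0.6698 = 66.98%.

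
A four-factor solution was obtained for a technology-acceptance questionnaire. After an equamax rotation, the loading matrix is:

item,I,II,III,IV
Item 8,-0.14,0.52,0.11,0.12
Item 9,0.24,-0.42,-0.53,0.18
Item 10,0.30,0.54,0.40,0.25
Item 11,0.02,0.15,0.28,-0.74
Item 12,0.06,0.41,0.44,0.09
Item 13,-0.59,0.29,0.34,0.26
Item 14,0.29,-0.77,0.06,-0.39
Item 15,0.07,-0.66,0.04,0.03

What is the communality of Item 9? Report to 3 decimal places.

h² = 0.24² + (-0.42)² + (-0.53)² + 0.18² = 0.0576 + 0.1764 + 0.2809 + 0.0324 = 0.5473

0.547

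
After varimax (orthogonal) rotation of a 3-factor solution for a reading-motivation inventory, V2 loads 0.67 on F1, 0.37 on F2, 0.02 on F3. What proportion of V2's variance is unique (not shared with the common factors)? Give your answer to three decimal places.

0.414

h² = 0.67² + 0.37² + 0.02² = 0.4489 + 0.1369 + 0.0004 = 0.5862
Uniqueness u² = 1 − h² = 1 − 0.5862 = 0.4138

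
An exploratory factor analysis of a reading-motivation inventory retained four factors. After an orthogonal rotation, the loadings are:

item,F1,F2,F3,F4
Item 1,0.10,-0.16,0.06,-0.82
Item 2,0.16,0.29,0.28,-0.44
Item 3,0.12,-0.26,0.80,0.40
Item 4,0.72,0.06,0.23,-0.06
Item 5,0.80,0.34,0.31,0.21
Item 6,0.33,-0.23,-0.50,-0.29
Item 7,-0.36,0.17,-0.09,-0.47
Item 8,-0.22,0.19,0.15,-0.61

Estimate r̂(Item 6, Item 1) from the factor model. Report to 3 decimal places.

0.278

r̂ = Σ λ_i·λ_j across factors = (0.33)(0.10) + (-0.23)(-0.16) + (-0.50)(0.06) + (-0.29)(-0.82)
  = +0.0330 +0.0368 -0.0300 +0.2378 = 0.2776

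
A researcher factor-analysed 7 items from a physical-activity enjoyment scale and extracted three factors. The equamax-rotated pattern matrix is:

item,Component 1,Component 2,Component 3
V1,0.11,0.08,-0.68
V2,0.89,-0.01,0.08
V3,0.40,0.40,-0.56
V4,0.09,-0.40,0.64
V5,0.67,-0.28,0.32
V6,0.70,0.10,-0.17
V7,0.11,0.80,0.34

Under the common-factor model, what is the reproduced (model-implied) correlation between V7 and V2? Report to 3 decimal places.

r̂ = Σ λ_i·λ_j across factors = (0.11)(0.89) + (0.80)(-0.01) + (0.34)(0.08)
  = +0.0979 -0.0080 +0.0272 = 0.1171

0.117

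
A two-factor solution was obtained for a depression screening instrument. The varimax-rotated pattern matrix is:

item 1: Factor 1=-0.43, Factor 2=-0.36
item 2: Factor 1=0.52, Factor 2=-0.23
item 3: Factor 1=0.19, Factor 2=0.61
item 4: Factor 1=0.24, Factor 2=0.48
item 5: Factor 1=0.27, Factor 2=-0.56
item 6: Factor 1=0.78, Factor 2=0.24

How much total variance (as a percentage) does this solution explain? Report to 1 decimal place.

39.8%

SS loadings by factor: 1.2303, 1.1562; total = 2.3865.
Total variance with 6 standardized items is 6, so the solution explains 2.3865/6 = 0.3978 = 39.78%.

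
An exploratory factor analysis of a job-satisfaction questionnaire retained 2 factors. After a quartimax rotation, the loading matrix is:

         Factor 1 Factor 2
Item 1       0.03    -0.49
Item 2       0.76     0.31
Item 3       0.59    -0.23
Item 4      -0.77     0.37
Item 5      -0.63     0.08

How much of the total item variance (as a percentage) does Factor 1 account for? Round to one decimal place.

38.3%

SS loadings for Factor 1 = 0.03² + 0.76² + 0.59² + (-0.77)² + (-0.63)² = 1.9164
With 5 standardized items, total variance = 5. Proportion = 1.9164/5 = 0.3833 → 38.33%.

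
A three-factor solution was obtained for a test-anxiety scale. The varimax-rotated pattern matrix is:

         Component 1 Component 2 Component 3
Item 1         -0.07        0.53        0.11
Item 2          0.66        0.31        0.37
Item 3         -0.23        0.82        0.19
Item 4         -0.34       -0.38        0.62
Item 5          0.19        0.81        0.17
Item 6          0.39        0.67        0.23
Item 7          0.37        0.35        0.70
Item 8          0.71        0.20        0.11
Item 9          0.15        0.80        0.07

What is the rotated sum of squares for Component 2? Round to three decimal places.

SS loadings for Component 2 = 0.53² + 0.31² + 0.82² + (-0.38)² + 0.81² + 0.67² + 0.35² + 0.20² + 0.80² = 0.2809 + 0.0961 + 0.6724 + 0.1444 + 0.6561 + 0.4489 + 0.1225 + 0.0400 + 0.6400 = 3.1013

3.101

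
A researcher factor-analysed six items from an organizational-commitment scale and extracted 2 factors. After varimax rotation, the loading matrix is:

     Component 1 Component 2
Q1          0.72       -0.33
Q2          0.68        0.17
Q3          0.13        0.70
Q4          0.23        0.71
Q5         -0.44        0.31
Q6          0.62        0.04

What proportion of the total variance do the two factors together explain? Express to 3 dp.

SS loadings by factor: 1.6286, 1.2296; total = 2.8582.
Total variance with 6 standardized items is 6, so the solution explains 2.8582/6 = 0.4764.

0.476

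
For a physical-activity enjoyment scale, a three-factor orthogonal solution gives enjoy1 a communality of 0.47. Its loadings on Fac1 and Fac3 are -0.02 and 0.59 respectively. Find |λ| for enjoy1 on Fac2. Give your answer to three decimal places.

Under orthogonal rotation h² = Σλ², so λ_Fac2² = h² − (0.3485) = 0.47 − 0.3485 = 0.1215.
|λ| = √0.1215 = 0.3486.

0.349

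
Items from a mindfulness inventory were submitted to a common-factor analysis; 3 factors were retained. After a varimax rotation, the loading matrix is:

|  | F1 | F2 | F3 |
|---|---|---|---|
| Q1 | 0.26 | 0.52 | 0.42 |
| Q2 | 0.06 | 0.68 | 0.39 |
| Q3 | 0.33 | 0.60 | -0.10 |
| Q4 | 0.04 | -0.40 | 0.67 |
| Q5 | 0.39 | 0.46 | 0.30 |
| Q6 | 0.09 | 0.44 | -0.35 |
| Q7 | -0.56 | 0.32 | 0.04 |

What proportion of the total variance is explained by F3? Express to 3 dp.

SS loadings for F3 = 0.42² + 0.39² + (-0.10)² + 0.67² + 0.30² + (-0.35)² + 0.04² = 1.0015
Proportion of variance = 1.0015 / 7 = 0.1431.

0.143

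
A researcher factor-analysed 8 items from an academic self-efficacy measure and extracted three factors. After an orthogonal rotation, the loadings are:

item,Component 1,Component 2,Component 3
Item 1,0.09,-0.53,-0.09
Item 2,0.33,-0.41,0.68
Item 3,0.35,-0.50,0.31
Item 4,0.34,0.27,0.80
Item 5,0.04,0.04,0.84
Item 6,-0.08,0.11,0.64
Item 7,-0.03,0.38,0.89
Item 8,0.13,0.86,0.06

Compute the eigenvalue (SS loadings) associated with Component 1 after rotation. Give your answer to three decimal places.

0.381

SS loadings for Component 1 = 0.09² + 0.33² + 0.35² + 0.34² + 0.04² + (-0.08)² + (-0.03)² + 0.13² = 0.0081 + 0.1089 + 0.1225 + 0.1156 + 0.0016 + 0.0064 + 0.0009 + 0.0169 = 0.3809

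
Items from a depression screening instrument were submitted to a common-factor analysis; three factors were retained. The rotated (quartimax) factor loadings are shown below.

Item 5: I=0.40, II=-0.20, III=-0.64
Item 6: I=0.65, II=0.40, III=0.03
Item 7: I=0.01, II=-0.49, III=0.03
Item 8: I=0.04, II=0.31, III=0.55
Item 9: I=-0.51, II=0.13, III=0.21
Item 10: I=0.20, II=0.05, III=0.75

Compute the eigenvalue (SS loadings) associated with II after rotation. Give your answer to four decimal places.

SS loadings for II = (-0.20)² + 0.40² + (-0.49)² + 0.31² + 0.13² + 0.05² = 0.0400 + 0.1600 + 0.2401 + 0.0961 + 0.0169 + 0.0025 = 0.5556

0.5556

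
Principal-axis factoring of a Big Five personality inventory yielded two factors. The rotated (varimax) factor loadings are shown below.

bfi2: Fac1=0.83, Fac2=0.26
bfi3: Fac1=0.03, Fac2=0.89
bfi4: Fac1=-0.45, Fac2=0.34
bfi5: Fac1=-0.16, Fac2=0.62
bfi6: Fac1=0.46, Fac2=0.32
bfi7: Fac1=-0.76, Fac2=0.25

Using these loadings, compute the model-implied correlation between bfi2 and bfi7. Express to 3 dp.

-0.566

r̂ = Σ λ_i·λ_j across factors = (0.83)(-0.76) + (0.26)(0.25)
  = -0.6308 +0.0650 = -0.5658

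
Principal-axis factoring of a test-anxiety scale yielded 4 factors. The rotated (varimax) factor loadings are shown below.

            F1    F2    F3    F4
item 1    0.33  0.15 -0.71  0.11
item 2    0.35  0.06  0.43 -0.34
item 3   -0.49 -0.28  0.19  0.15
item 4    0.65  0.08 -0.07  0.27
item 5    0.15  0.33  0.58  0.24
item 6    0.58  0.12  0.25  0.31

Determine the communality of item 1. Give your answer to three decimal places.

0.648

h² = 0.33² + 0.15² + (-0.71)² + 0.11² = 0.1089 + 0.0225 + 0.5041 + 0.0121 = 0.6476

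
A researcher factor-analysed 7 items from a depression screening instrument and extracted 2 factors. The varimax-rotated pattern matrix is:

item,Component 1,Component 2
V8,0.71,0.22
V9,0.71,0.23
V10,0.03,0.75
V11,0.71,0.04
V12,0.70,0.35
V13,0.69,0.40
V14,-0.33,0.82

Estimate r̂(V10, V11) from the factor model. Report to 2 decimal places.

r̂ = Σ λ_i·λ_j across factors = (0.03)(0.71) + (0.75)(0.04)
  = +0.0213 +0.0300 = 0.0513

0.05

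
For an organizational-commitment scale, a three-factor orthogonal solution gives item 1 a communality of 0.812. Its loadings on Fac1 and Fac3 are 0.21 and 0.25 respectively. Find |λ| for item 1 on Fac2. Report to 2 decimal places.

0.84

Under orthogonal rotation h² = Σλ², so λ_Fac2² = h² − (0.1066) = 0.812 − 0.1066 = 0.7054.
|λ| = √0.7054 = 0.8399.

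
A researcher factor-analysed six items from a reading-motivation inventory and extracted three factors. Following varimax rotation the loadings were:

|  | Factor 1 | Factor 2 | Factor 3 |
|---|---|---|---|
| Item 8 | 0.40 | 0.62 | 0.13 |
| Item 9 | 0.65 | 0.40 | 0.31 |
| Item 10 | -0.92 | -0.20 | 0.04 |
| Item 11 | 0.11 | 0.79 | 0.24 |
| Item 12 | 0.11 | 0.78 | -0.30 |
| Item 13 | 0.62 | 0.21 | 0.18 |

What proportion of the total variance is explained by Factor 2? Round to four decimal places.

SS loadings for Factor 2 = 0.62² + 0.40² + (-0.20)² + 0.79² + 0.78² + 0.21² = 1.8610
Proportion of variance = 1.8610 / 6 = 0.3102.

0.3102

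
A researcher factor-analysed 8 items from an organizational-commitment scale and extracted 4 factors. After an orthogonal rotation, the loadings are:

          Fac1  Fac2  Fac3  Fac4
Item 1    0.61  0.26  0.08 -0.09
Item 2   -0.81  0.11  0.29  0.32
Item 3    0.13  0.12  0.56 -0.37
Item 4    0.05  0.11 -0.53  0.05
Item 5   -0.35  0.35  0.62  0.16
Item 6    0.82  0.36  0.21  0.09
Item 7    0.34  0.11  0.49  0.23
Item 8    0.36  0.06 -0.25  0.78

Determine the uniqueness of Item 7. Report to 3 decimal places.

0.579

h² = 0.34² + 0.11² + 0.49² + 0.23² = 0.1156 + 0.0121 + 0.2401 + 0.0529 = 0.4207
Uniqueness u² = 1 − h² = 1 − 0.4207 = 0.5793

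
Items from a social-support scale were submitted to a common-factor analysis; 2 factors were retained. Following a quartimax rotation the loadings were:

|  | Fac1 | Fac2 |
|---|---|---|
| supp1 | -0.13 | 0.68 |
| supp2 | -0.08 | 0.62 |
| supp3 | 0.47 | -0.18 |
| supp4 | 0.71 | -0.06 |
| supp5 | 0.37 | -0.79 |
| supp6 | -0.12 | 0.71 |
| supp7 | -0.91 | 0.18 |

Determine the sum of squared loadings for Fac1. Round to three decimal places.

1.728

SS loadings for Fac1 = (-0.13)² + (-0.08)² + 0.47² + 0.71² + 0.37² + (-0.12)² + (-0.91)² = 0.0169 + 0.0064 + 0.2209 + 0.5041 + 0.1369 + 0.0144 + 0.8281 = 1.7277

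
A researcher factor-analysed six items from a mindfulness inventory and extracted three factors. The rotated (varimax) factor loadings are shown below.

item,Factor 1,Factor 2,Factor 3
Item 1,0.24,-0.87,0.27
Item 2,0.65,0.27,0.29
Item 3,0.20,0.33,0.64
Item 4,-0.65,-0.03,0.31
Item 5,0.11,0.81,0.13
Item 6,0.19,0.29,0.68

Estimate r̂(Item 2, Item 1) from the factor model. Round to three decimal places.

r̂ = Σ λ_i·λ_j across factors = (0.65)(0.24) + (0.27)(-0.87) + (0.29)(0.27)
  = +0.1560 -0.2349 +0.0783 = -0.0006

-0.001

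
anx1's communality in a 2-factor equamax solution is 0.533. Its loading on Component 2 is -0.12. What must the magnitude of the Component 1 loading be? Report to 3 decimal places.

0.720

Under orthogonal rotation h² = Σλ², so λ_Component 1² = h² − (0.0144) = 0.533 − 0.0144 = 0.5186.
|λ| = √0.5186 = 0.7201.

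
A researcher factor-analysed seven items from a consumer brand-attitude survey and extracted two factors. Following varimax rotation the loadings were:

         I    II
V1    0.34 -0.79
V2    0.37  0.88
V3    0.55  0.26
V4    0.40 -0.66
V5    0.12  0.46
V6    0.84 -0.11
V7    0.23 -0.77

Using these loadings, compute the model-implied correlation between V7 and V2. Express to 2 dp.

r̂ = Σ λ_i·λ_j across factors = (0.23)(0.37) + (-0.77)(0.88)
  = +0.0851 -0.6776 = -0.5925

-0.59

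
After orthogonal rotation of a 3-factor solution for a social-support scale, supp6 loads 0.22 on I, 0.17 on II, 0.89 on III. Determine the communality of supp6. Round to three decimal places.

h² = 0.22² + 0.17² + 0.89² = 0.0484 + 0.0289 + 0.7921 = 0.8694

0.869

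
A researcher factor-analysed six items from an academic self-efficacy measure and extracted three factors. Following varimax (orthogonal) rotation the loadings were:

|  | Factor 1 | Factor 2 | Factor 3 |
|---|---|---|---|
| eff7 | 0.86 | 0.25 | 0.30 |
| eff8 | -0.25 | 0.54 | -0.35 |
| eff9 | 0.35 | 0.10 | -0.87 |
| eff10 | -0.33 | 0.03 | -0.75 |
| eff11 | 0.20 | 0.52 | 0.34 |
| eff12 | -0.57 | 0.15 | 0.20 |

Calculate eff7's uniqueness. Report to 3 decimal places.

0.108

h² = 0.86² + 0.25² + 0.30² = 0.7396 + 0.0625 + 0.0900 = 0.8921
Uniqueness u² = 1 − h² = 1 − 0.8921 = 0.1079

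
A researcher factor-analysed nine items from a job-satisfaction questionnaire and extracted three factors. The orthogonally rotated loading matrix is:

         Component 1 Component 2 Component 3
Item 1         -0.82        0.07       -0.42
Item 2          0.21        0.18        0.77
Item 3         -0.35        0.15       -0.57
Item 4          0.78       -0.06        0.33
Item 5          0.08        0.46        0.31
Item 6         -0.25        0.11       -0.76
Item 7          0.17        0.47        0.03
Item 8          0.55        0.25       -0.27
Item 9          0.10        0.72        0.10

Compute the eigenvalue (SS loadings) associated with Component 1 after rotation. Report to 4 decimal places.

SS loadings for Component 1 = (-0.82)² + 0.21² + (-0.35)² + 0.78² + 0.08² + (-0.25)² + 0.17² + 0.55² + 0.10² = 0.6724 + 0.0441 + 0.1225 + 0.6084 + 0.0064 + 0.0625 + 0.0289 + 0.3025 + 0.0100 = 1.8577

1.8577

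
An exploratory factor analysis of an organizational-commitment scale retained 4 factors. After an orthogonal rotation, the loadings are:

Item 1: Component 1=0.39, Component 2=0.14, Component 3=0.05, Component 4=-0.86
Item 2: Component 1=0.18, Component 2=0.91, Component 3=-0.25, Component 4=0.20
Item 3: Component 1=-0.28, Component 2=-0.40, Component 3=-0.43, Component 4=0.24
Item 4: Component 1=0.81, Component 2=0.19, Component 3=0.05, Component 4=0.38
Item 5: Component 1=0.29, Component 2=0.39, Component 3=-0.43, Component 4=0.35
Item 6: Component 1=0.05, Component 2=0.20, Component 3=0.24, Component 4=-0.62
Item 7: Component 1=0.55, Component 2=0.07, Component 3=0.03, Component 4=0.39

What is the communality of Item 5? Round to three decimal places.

0.544

h² = 0.29² + 0.39² + (-0.43)² + 0.35² = 0.0841 + 0.1521 + 0.1849 + 0.1225 = 0.5436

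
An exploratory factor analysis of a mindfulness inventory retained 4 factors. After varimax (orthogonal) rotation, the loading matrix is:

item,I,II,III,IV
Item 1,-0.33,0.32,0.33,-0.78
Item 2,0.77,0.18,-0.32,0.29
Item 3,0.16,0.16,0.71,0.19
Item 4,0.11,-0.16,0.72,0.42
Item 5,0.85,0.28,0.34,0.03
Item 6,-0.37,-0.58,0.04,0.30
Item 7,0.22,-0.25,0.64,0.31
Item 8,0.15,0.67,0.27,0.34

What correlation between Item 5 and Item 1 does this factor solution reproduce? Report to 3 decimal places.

-0.102

r̂ = Σ λ_i·λ_j across factors = (0.85)(-0.33) + (0.28)(0.32) + (0.34)(0.33) + (0.03)(-0.78)
  = -0.2805 +0.0896 +0.1122 -0.0234 = -0.1021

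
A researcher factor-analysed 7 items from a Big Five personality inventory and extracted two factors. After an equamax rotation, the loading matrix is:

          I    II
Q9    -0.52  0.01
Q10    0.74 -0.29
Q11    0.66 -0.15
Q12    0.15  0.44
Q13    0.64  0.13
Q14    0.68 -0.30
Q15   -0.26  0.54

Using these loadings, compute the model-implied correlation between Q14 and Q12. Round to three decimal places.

r̂ = Σ λ_i·λ_j across factors = (0.68)(0.15) + (-0.30)(0.44)
  = +0.1020 -0.1320 = -0.0300

-0.030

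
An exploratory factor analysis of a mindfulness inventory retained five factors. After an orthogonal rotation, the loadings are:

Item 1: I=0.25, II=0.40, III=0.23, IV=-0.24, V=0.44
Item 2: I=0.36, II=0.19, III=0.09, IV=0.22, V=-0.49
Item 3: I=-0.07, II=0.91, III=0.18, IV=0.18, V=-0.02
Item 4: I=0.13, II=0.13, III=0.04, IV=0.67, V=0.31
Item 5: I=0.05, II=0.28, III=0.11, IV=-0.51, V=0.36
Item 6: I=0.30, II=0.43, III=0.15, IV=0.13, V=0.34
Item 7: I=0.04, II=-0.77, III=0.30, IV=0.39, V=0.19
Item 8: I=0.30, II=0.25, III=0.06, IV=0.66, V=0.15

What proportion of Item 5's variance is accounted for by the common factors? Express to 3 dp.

0.483

h² = 0.05² + 0.28² + 0.11² + (-0.51)² + 0.36² = 0.0025 + 0.0784 + 0.0121 + 0.2601 + 0.1296 = 0.4827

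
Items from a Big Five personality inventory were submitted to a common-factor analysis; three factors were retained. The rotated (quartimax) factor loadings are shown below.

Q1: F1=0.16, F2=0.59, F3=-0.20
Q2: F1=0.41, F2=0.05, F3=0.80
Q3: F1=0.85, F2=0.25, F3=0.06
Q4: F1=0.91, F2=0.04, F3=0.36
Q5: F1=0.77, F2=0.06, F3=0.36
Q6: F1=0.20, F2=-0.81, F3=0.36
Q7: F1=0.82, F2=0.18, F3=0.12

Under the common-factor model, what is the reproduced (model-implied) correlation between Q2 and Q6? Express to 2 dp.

0.33

r̂ = Σ λ_i·λ_j across factors = (0.41)(0.20) + (0.05)(-0.81) + (0.80)(0.36)
  = +0.0820 -0.0405 +0.2880 = 0.3295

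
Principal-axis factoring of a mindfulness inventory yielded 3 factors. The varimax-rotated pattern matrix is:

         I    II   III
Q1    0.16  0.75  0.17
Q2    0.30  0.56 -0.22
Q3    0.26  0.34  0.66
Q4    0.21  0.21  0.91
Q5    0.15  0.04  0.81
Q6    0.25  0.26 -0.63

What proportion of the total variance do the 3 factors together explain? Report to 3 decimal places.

SS loadings by factor: 0.3123, 1.1050, 2.3940; total = 3.8113.
Total variance with 6 standardized items is 6, so the solution explains 3.8113/6 = 0.6352.

0.635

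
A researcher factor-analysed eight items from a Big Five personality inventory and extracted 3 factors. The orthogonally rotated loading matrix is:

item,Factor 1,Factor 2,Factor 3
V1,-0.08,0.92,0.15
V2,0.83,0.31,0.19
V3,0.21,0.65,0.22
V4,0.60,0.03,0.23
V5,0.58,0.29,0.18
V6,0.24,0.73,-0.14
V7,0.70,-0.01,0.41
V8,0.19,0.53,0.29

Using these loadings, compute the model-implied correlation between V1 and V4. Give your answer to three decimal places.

0.014

r̂ = Σ λ_i·λ_j across factors = (-0.08)(0.60) + (0.92)(0.03) + (0.15)(0.23)
  = -0.0480 +0.0276 +0.0345 = 0.0141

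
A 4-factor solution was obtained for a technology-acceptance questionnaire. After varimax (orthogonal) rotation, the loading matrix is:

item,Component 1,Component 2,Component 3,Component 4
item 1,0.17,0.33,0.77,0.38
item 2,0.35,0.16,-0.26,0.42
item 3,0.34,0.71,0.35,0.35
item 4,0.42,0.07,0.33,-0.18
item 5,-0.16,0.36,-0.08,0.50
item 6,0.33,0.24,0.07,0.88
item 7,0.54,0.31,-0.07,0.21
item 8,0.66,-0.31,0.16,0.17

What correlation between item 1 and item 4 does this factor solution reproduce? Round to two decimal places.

r̂ = Σ λ_i·λ_j across factors = (0.17)(0.42) + (0.33)(0.07) + (0.77)(0.33) + (0.38)(-0.18)
  = +0.0714 +0.0231 +0.2541 -0.0684 = 0.2802

0.28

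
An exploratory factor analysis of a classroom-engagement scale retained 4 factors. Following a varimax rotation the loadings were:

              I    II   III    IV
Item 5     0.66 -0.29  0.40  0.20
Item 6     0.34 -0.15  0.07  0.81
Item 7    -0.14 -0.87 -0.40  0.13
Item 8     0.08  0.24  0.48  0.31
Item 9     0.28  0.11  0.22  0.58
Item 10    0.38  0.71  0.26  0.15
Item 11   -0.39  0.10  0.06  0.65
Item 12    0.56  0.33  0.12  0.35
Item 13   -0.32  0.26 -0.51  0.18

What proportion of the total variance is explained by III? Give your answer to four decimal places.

SS loadings for III = 0.40² + 0.07² + (-0.40)² + 0.48² + 0.22² + 0.26² + 0.06² + 0.12² + (-0.51)² = 0.9494
Proportion of variance = 0.9494 / 9 = 0.1055.

0.1055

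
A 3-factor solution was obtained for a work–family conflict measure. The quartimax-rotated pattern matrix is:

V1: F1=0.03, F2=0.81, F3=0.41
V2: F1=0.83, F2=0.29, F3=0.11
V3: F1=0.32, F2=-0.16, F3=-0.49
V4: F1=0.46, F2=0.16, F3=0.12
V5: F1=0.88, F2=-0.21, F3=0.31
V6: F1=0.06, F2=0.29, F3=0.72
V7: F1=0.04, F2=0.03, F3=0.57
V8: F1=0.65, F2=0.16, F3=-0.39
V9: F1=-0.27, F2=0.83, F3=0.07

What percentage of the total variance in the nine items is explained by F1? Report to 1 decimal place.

SS loadings for F1 = 0.03² + 0.83² + 0.32² + 0.46² + 0.88² + 0.06² + 0.04² + 0.65² + (-0.27)² = 2.2788
With 9 standardized items, total variance = 9. Proportion = 2.2788/9 = 0.2532 → 25.32%.

25.3%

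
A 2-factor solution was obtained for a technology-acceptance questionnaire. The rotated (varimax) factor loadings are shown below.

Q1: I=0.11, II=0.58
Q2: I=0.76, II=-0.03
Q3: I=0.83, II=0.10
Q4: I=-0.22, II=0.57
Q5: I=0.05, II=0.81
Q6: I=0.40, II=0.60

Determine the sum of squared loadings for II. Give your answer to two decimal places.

SS loadings for II = 0.58² + (-0.03)² + 0.10² + 0.57² + 0.81² + 0.60² = 0.3364 + 0.0009 + 0.0100 + 0.3249 + 0.6561 + 0.3600 = 1.6883

1.69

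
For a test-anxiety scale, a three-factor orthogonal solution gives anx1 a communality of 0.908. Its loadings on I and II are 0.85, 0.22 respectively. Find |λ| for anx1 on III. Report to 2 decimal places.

0.37

Under orthogonal rotation h² = Σλ², so λ_III² = h² − (0.7709) = 0.908 − 0.7709 = 0.1371.
|λ| = √0.1371 = 0.3703.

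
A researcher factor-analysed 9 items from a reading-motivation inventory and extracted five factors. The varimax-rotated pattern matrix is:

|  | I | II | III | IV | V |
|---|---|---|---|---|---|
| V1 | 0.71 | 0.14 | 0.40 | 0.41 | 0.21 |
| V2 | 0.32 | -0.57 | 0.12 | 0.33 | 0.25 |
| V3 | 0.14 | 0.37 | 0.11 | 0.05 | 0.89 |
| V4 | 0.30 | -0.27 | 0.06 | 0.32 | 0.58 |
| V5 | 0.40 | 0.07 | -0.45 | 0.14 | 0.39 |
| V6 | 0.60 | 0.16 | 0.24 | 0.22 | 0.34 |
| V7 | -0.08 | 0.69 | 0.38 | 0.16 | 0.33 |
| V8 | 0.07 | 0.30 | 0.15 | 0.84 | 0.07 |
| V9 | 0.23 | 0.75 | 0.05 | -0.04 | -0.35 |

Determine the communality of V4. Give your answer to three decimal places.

h² = 0.30² + (-0.27)² + 0.06² + 0.32² + 0.58² = 0.0900 + 0.0729 + 0.0036 + 0.1024 + 0.3364 = 0.6053

0.605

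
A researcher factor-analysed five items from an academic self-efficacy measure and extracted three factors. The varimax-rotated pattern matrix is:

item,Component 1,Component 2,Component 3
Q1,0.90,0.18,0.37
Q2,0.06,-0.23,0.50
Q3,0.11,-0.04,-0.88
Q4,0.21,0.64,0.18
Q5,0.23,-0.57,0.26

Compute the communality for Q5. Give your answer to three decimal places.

h² = 0.23² + (-0.57)² + 0.26² = 0.0529 + 0.3249 + 0.0676 = 0.4454

0.445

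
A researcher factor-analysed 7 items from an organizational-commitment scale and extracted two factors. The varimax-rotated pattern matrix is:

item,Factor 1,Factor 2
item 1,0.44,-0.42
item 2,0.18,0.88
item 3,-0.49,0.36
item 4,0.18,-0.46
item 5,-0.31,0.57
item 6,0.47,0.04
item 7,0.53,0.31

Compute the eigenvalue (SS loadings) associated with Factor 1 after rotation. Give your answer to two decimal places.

1.10

SS loadings for Factor 1 = 0.44² + 0.18² + (-0.49)² + 0.18² + (-0.31)² + 0.47² + 0.53² = 0.1936 + 0.0324 + 0.2401 + 0.0324 + 0.0961 + 0.2209 + 0.2809 = 1.0964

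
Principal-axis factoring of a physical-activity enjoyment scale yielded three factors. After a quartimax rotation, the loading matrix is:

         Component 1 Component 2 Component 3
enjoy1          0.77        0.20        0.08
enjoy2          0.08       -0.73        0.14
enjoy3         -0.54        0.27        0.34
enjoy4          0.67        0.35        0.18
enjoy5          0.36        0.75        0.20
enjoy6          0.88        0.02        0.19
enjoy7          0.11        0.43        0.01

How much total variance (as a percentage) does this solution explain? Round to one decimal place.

SS loadings by factor: 2.2559, 1.5161, 0.2502; total = 4.0222.
Total variance with 7 standardized items is 7, so the solution explains 4.0222/7 = 0.5746 = 57.46%.

57.5%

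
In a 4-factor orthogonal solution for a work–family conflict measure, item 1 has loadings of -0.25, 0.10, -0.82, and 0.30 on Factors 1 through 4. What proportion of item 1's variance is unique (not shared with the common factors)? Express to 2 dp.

h² = (-0.25)² + 0.10² + (-0.82)² + 0.30² = 0.0625 + 0.0100 + 0.6724 + 0.0900 = 0.8349
Uniqueness u² = 1 − h² = 1 − 0.8349 = 0.1651

0.17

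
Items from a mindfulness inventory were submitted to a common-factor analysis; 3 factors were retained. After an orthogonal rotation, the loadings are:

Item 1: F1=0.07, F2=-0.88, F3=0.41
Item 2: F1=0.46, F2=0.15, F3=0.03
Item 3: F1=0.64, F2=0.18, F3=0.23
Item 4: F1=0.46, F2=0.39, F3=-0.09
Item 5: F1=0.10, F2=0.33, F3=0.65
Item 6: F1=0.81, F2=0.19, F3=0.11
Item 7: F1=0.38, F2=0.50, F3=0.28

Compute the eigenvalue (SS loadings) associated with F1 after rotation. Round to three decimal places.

SS loadings for F1 = 0.07² + 0.46² + 0.64² + 0.46² + 0.10² + 0.81² + 0.38² = 0.0049 + 0.2116 + 0.4096 + 0.2116 + 0.0100 + 0.6561 + 0.1444 = 1.6482

1.648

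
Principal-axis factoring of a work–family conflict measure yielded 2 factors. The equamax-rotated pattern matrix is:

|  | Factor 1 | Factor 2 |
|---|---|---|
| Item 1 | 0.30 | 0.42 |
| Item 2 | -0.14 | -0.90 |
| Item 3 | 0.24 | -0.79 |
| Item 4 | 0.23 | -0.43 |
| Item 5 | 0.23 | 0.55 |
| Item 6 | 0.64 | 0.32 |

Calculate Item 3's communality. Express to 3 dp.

0.682

h² = 0.24² + (-0.79)² = 0.0576 + 0.6241 = 0.6817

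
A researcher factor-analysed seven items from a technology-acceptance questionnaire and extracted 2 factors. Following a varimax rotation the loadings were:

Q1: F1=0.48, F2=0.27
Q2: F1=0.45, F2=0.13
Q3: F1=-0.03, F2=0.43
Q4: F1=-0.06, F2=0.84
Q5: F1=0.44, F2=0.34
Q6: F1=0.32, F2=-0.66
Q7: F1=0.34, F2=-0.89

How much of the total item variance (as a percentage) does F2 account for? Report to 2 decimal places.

SS loadings for F2 = 0.27² + 0.13² + 0.43² + 0.84² + 0.34² + (-0.66)² + (-0.89)² = 2.3236
With 7 standardized items, total variance = 7. Proportion = 2.3236/7 = 0.3319 → 33.19%.

33.19%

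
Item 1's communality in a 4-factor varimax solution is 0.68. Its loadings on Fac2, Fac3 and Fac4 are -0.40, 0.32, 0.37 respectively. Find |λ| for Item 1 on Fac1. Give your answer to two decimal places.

Under orthogonal rotation h² = Σλ², so λ_Fac1² = h² − (0.3993) = 0.68 − 0.3993 = 0.2807.
|λ| = √0.2807 = 0.5298.

0.53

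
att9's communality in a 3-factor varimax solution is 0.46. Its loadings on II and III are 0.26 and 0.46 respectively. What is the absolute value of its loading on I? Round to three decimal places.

Under orthogonal rotation h² = Σλ², so λ_I² = h² − (0.2792) = 0.46 − 0.2792 = 0.1808.
|λ| = √0.1808 = 0.4252.

0.425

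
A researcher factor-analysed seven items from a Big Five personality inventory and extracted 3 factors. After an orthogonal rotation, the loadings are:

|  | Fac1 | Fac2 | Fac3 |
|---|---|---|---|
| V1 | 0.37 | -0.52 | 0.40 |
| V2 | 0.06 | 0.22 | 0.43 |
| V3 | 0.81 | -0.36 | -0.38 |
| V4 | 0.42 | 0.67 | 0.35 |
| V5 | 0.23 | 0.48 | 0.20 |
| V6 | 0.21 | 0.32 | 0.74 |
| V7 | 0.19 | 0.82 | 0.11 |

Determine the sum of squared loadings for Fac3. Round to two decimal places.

SS loadings for Fac3 = 0.40² + 0.43² + (-0.38)² + 0.35² + 0.20² + 0.74² + 0.11² = 0.1600 + 0.1849 + 0.1444 + 0.1225 + 0.0400 + 0.5476 + 0.0121 = 1.2115

1.21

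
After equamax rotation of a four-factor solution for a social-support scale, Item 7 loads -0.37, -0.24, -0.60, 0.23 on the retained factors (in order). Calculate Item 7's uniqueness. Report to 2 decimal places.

h² = (-0.37)² + (-0.24)² + (-0.60)² + 0.23² = 0.1369 + 0.0576 + 0.3600 + 0.0529 = 0.6074
Uniqueness u² = 1 − h² = 1 − 0.6074 = 0.3926

0.39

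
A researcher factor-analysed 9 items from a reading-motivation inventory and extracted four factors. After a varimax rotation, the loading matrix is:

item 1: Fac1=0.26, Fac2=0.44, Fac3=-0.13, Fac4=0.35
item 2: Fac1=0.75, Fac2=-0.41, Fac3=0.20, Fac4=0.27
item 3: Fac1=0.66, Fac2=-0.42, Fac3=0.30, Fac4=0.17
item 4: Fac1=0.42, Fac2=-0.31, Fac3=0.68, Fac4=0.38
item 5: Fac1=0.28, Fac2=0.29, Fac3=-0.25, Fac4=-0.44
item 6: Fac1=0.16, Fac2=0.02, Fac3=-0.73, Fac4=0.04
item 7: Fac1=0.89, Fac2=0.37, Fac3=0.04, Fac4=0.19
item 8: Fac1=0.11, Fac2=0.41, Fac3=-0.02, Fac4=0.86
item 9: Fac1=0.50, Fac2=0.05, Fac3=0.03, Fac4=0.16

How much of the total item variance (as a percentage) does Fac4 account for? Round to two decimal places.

15.17%

SS loadings for Fac4 = 0.35² + 0.27² + 0.17² + 0.38² + (-0.44)² + 0.04² + 0.19² + 0.86² + 0.16² = 1.3652
With 9 standardized items, total variance = 9. Proportion = 1.3652/9 = 0.1517 → 15.17%.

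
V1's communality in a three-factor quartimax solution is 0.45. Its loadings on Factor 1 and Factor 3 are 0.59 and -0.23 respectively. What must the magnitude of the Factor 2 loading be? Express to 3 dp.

0.221

Under orthogonal rotation h² = Σλ², so λ_Factor 2² = h² − (0.4010) = 0.45 − 0.4010 = 0.0490.
|λ| = √0.0490 = 0.2214.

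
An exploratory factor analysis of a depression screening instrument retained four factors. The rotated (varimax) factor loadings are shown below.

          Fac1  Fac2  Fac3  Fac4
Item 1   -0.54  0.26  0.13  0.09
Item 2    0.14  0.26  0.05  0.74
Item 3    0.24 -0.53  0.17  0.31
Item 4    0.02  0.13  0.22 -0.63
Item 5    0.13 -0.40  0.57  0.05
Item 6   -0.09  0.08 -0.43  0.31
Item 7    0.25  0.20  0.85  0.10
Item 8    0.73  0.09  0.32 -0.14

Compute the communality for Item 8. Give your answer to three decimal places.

0.663

h² = 0.73² + 0.09² + 0.32² + (-0.14)² = 0.5329 + 0.0081 + 0.1024 + 0.0196 = 0.6630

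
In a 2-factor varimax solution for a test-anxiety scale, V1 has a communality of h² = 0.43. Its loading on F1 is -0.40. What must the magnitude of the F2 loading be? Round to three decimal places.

Under orthogonal rotation h² = Σλ², so λ_F2² = h² − (0.1600) = 0.43 − 0.1600 = 0.2700.
|λ| = √0.2700 = 0.5196.

0.520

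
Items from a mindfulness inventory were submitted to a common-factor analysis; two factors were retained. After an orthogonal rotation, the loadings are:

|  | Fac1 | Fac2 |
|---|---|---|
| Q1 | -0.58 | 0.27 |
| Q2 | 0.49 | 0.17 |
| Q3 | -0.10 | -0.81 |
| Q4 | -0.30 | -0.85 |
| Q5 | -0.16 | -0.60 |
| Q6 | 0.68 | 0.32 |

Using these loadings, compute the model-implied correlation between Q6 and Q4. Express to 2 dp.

-0.48

r̂ = Σ λ_i·λ_j across factors = (0.68)(-0.30) + (0.32)(-0.85)
  = -0.2040 -0.2720 = -0.4760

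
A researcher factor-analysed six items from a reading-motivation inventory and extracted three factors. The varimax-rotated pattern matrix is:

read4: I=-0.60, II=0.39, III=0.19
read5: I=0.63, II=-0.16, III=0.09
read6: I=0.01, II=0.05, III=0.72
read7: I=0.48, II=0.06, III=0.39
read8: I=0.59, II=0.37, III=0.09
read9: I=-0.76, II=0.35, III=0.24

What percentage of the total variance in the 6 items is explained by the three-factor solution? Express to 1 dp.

52.3%

SS loadings by factor: 1.9131, 0.4432, 0.7804; total = 3.1367.
Total variance with 6 standardized items is 6, so the solution explains 3.1367/6 = 0.5228 = 52.28%.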